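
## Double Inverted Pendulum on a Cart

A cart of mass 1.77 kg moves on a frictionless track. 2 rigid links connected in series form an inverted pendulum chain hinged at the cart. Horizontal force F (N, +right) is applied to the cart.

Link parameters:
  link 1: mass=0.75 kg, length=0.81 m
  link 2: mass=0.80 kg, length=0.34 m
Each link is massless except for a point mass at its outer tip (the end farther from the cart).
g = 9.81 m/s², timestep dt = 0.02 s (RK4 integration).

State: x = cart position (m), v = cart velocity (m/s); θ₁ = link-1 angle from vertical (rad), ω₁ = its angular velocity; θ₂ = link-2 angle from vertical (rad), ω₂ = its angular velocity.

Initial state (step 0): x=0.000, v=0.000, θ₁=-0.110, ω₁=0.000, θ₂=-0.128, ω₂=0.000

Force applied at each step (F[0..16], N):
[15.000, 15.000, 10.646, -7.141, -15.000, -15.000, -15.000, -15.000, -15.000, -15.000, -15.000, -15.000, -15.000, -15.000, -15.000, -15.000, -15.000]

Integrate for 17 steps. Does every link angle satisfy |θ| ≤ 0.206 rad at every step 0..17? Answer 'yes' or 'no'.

Answer: yes

Derivation:
apply F[0]=+15.000 → step 1: x=0.002, v=0.186, θ₁=-0.113, ω₁=-0.251, θ₂=-0.128, ω₂=-0.018
apply F[1]=+15.000 → step 2: x=0.007, v=0.373, θ₁=-0.120, ω₁=-0.506, θ₂=-0.129, ω₂=-0.031
apply F[2]=+10.646 → step 3: x=0.016, v=0.512, θ₁=-0.132, ω₁=-0.706, θ₂=-0.129, ω₂=-0.035
apply F[3]=-7.141 → step 4: x=0.026, v=0.455, θ₁=-0.146, ω₁=-0.672, θ₂=-0.130, ω₂=-0.024
apply F[4]=-15.000 → step 5: x=0.034, v=0.313, θ₁=-0.158, ω₁=-0.542, θ₂=-0.130, ω₂=0.005
apply F[5]=-15.000 → step 6: x=0.039, v=0.174, θ₁=-0.168, ω₁=-0.421, θ₂=-0.130, ω₂=0.047
apply F[6]=-15.000 → step 7: x=0.041, v=0.037, θ₁=-0.175, ω₁=-0.307, θ₂=-0.128, ω₂=0.102
apply F[7]=-15.000 → step 8: x=0.040, v=-0.099, θ₁=-0.180, ω₁=-0.198, θ₂=-0.126, ω₂=0.169
apply F[8]=-15.000 → step 9: x=0.037, v=-0.235, θ₁=-0.183, ω₁=-0.094, θ₂=-0.121, ω₂=0.245
apply F[9]=-15.000 → step 10: x=0.031, v=-0.370, θ₁=-0.184, ω₁=0.007, θ₂=-0.116, ω₂=0.330
apply F[10]=-15.000 → step 11: x=0.022, v=-0.505, θ₁=-0.183, ω₁=0.106, θ₂=-0.108, ω₂=0.424
apply F[11]=-15.000 → step 12: x=0.010, v=-0.640, θ₁=-0.180, ω₁=0.206, θ₂=-0.099, ω₂=0.525
apply F[12]=-15.000 → step 13: x=-0.004, v=-0.777, θ₁=-0.174, ω₁=0.305, θ₂=-0.087, ω₂=0.634
apply F[13]=-15.000 → step 14: x=-0.021, v=-0.915, θ₁=-0.167, ω₁=0.407, θ₂=-0.073, ω₂=0.750
apply F[14]=-15.000 → step 15: x=-0.040, v=-1.055, θ₁=-0.158, ω₁=0.512, θ₂=-0.057, ω₂=0.873
apply F[15]=-15.000 → step 16: x=-0.063, v=-1.197, θ₁=-0.147, ω₁=0.621, θ₂=-0.038, ω₂=1.004
apply F[16]=-15.000 → step 17: x=-0.088, v=-1.342, θ₁=-0.133, ω₁=0.736, θ₂=-0.017, ω₂=1.140
Max |angle| over trajectory = 0.184 rad; bound = 0.206 → within bound.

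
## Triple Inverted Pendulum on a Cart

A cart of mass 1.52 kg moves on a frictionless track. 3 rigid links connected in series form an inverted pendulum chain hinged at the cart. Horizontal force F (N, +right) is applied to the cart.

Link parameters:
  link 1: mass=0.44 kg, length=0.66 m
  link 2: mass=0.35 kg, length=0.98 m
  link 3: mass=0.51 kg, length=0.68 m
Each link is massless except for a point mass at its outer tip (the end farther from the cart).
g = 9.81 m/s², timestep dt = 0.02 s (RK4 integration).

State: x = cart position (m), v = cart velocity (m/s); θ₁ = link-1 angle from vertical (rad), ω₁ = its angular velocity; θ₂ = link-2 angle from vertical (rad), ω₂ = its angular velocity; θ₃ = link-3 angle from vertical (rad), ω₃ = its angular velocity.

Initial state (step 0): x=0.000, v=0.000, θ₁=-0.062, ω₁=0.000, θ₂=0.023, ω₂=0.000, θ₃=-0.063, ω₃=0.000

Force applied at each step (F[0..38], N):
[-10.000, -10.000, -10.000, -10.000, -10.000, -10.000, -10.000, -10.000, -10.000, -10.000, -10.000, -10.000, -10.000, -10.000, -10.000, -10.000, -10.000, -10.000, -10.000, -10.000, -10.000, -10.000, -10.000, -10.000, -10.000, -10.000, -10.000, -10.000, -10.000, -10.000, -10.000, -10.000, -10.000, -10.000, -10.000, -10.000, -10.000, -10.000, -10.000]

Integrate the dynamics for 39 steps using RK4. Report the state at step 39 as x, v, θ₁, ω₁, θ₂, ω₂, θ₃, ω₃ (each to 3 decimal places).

apply F[0]=-10.000 → step 1: x=-0.001, v=-0.121, θ₁=-0.061, ω₁=0.115, θ₂=0.024, ω₂=0.076, θ₃=-0.064, ω₃=-0.062
apply F[1]=-10.000 → step 2: x=-0.005, v=-0.243, θ₁=-0.057, ω₁=0.233, θ₂=0.026, ω₂=0.152, θ₃=-0.065, ω₃=-0.125
apply F[2]=-10.000 → step 3: x=-0.011, v=-0.365, θ₁=-0.052, ω₁=0.354, θ₂=0.030, ω₂=0.228, θ₃=-0.069, ω₃=-0.191
apply F[3]=-10.000 → step 4: x=-0.019, v=-0.489, θ₁=-0.043, ω₁=0.482, θ₂=0.035, ω₂=0.304, θ₃=-0.073, ω₃=-0.263
apply F[4]=-10.000 → step 5: x=-0.030, v=-0.614, θ₁=-0.032, ω₁=0.618, θ₂=0.042, ω₂=0.379, θ₃=-0.079, ω₃=-0.340
apply F[5]=-10.000 → step 6: x=-0.044, v=-0.742, θ₁=-0.018, ω₁=0.765, θ₂=0.050, ω₂=0.454, θ₃=-0.087, ω₃=-0.425
apply F[6]=-10.000 → step 7: x=-0.060, v=-0.872, θ₁=-0.002, ω₁=0.925, θ₂=0.060, ω₂=0.526, θ₃=-0.096, ω₃=-0.517
apply F[7]=-10.000 → step 8: x=-0.079, v=-1.004, θ₁=0.019, ω₁=1.101, θ₂=0.071, ω₂=0.595, θ₃=-0.108, ω₃=-0.616
apply F[8]=-10.000 → step 9: x=-0.100, v=-1.140, θ₁=0.043, ω₁=1.294, θ₂=0.084, ω₂=0.660, θ₃=-0.121, ω₃=-0.721
apply F[9]=-10.000 → step 10: x=-0.125, v=-1.279, θ₁=0.071, ω₁=1.506, θ₂=0.098, ω₂=0.718, θ₃=-0.136, ω₃=-0.829
apply F[10]=-10.000 → step 11: x=-0.152, v=-1.420, θ₁=0.103, ω₁=1.738, θ₂=0.113, ω₂=0.766, θ₃=-0.154, ω₃=-0.937
apply F[11]=-10.000 → step 12: x=-0.181, v=-1.563, θ₁=0.140, ω₁=1.989, θ₂=0.128, ω₂=0.804, θ₃=-0.174, ω₃=-1.039
apply F[12]=-10.000 → step 13: x=-0.214, v=-1.707, θ₁=0.183, ω₁=2.257, θ₂=0.145, ω₂=0.829, θ₃=-0.196, ω₃=-1.127
apply F[13]=-10.000 → step 14: x=-0.250, v=-1.849, θ₁=0.231, ω₁=2.538, θ₂=0.161, ω₂=0.841, θ₃=-0.219, ω₃=-1.194
apply F[14]=-10.000 → step 15: x=-0.288, v=-1.989, θ₁=0.284, ω₁=2.825, θ₂=0.178, ω₂=0.841, θ₃=-0.243, ω₃=-1.233
apply F[15]=-10.000 → step 16: x=-0.329, v=-2.124, θ₁=0.344, ω₁=3.112, θ₂=0.195, ω₂=0.833, θ₃=-0.268, ω₃=-1.237
apply F[16]=-10.000 → step 17: x=-0.373, v=-2.251, θ₁=0.409, ω₁=3.389, θ₂=0.212, ω₂=0.823, θ₃=-0.292, ω₃=-1.203
apply F[17]=-10.000 → step 18: x=-0.419, v=-2.368, θ₁=0.479, ω₁=3.651, θ₂=0.228, ω₂=0.817, θ₃=-0.316, ω₃=-1.130
apply F[18]=-10.000 → step 19: x=-0.468, v=-2.474, θ₁=0.555, ω₁=3.892, θ₂=0.244, ω₂=0.824, θ₃=-0.337, ω₃=-1.022
apply F[19]=-10.000 → step 20: x=-0.518, v=-2.569, θ₁=0.635, ω₁=4.109, θ₂=0.261, ω₂=0.850, θ₃=-0.356, ω₃=-0.882
apply F[20]=-10.000 → step 21: x=-0.570, v=-2.651, θ₁=0.719, ω₁=4.301, θ₂=0.278, ω₂=0.902, θ₃=-0.372, ω₃=-0.716
apply F[21]=-10.000 → step 22: x=-0.624, v=-2.722, θ₁=0.807, ω₁=4.472, θ₂=0.297, ω₂=0.983, θ₃=-0.385, ω₃=-0.531
apply F[22]=-10.000 → step 23: x=-0.679, v=-2.781, θ₁=0.898, ω₁=4.622, θ₂=0.318, ω₂=1.094, θ₃=-0.394, ω₃=-0.331
apply F[23]=-10.000 → step 24: x=-0.735, v=-2.830, θ₁=0.991, ω₁=4.756, θ₂=0.341, ω₂=1.238, θ₃=-0.398, ω₃=-0.120
apply F[24]=-10.000 → step 25: x=-0.792, v=-2.868, θ₁=1.088, ω₁=4.874, θ₂=0.368, ω₂=1.414, θ₃=-0.398, ω₃=0.100
apply F[25]=-10.000 → step 26: x=-0.850, v=-2.896, θ₁=1.186, ω₁=4.979, θ₂=0.398, ω₂=1.620, θ₃=-0.394, ω₃=0.329
apply F[26]=-10.000 → step 27: x=-0.908, v=-2.916, θ₁=1.287, ω₁=5.072, θ₂=0.433, ω₂=1.857, θ₃=-0.385, ω₃=0.567
apply F[27]=-10.000 → step 28: x=-0.966, v=-2.927, θ₁=1.389, ω₁=5.151, θ₂=0.472, ω₂=2.122, θ₃=-0.371, ω₃=0.816
apply F[28]=-10.000 → step 29: x=-1.025, v=-2.932, θ₁=1.493, ω₁=5.215, θ₂=0.518, ω₂=2.413, θ₃=-0.352, ω₃=1.079
apply F[29]=-10.000 → step 30: x=-1.084, v=-2.930, θ₁=1.597, ω₁=5.261, θ₂=0.569, ω₂=2.727, θ₃=-0.328, ω₃=1.361
apply F[30]=-10.000 → step 31: x=-1.142, v=-2.923, θ₁=1.703, ω₁=5.283, θ₂=0.627, ω₂=3.060, θ₃=-0.298, ω₃=1.666
apply F[31]=-10.000 → step 32: x=-1.201, v=-2.913, θ₁=1.809, ω₁=5.276, θ₂=0.692, ω₂=3.407, θ₃=-0.261, ω₃=2.000
apply F[32]=-10.000 → step 33: x=-1.259, v=-2.903, θ₁=1.914, ω₁=5.231, θ₂=0.763, ω₂=3.763, θ₃=-0.217, ω₃=2.370
apply F[33]=-10.000 → step 34: x=-1.317, v=-2.893, θ₁=2.017, ω₁=5.139, θ₂=0.842, ω₂=4.119, θ₃=-0.166, ω₃=2.784
apply F[34]=-10.000 → step 35: x=-1.374, v=-2.888, θ₁=2.119, ω₁=4.992, θ₂=0.928, ω₂=4.465, θ₃=-0.106, ω₃=3.247
apply F[35]=-10.000 → step 36: x=-1.432, v=-2.889, θ₁=2.217, ω₁=4.780, θ₂=1.021, ω₂=4.789, θ₃=-0.036, ω₃=3.765
apply F[36]=-10.000 → step 37: x=-1.490, v=-2.898, θ₁=2.310, ω₁=4.497, θ₂=1.119, ω₂=5.077, θ₃=0.045, ω₃=4.343
apply F[37]=-10.000 → step 38: x=-1.548, v=-2.917, θ₁=2.396, ω₁=4.137, θ₂=1.223, ω₂=5.312, θ₃=0.138, ω₃=4.982
apply F[38]=-10.000 → step 39: x=-1.607, v=-2.947, θ₁=2.475, ω₁=3.702, θ₂=1.331, ω₂=5.479, θ₃=0.245, ω₃=5.681

Answer: x=-1.607, v=-2.947, θ₁=2.475, ω₁=3.702, θ₂=1.331, ω₂=5.479, θ₃=0.245, ω₃=5.681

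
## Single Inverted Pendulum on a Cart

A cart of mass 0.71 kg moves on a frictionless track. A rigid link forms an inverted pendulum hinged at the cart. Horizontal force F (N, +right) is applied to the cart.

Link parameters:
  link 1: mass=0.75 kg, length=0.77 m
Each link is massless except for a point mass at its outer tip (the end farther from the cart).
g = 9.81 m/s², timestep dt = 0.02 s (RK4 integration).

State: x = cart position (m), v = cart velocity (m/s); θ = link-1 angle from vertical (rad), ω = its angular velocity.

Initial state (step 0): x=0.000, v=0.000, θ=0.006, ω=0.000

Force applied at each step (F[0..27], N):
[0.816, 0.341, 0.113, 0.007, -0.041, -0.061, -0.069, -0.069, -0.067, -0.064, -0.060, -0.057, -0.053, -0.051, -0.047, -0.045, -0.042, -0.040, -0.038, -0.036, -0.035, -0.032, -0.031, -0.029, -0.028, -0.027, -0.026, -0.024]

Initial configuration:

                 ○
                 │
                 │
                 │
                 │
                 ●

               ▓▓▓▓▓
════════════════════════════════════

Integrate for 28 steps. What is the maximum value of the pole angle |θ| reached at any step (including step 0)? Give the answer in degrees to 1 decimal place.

Answer: 0.3°

Derivation:
apply F[0]=+0.816 → step 1: x=0.000, v=0.022, θ=0.006, ω=-0.027
apply F[1]=+0.341 → step 2: x=0.001, v=0.030, θ=0.005, ω=-0.036
apply F[2]=+0.113 → step 3: x=0.001, v=0.032, θ=0.004, ω=-0.038
apply F[3]=+0.007 → step 4: x=0.002, v=0.032, θ=0.004, ω=-0.036
apply F[4]=-0.041 → step 5: x=0.003, v=0.030, θ=0.003, ω=-0.033
apply F[5]=-0.061 → step 6: x=0.003, v=0.028, θ=0.002, ω=-0.029
apply F[6]=-0.069 → step 7: x=0.004, v=0.025, θ=0.002, ω=-0.026
apply F[7]=-0.069 → step 8: x=0.004, v=0.023, θ=0.001, ω=-0.023
apply F[8]=-0.067 → step 9: x=0.005, v=0.021, θ=0.001, ω=-0.019
apply F[9]=-0.064 → step 10: x=0.005, v=0.019, θ=0.000, ω=-0.017
apply F[10]=-0.060 → step 11: x=0.005, v=0.017, θ=0.000, ω=-0.014
apply F[11]=-0.057 → step 12: x=0.006, v=0.016, θ=-0.000, ω=-0.012
apply F[12]=-0.053 → step 13: x=0.006, v=0.014, θ=-0.000, ω=-0.011
apply F[13]=-0.051 → step 14: x=0.006, v=0.013, θ=-0.001, ω=-0.009
apply F[14]=-0.047 → step 15: x=0.007, v=0.012, θ=-0.001, ω=-0.007
apply F[15]=-0.045 → step 16: x=0.007, v=0.011, θ=-0.001, ω=-0.006
apply F[16]=-0.042 → step 17: x=0.007, v=0.010, θ=-0.001, ω=-0.005
apply F[17]=-0.040 → step 18: x=0.007, v=0.009, θ=-0.001, ω=-0.004
apply F[18]=-0.038 → step 19: x=0.007, v=0.008, θ=-0.001, ω=-0.003
apply F[19]=-0.036 → step 20: x=0.007, v=0.007, θ=-0.001, ω=-0.003
apply F[20]=-0.035 → step 21: x=0.008, v=0.006, θ=-0.001, ω=-0.002
apply F[21]=-0.032 → step 22: x=0.008, v=0.006, θ=-0.001, ω=-0.001
apply F[22]=-0.031 → step 23: x=0.008, v=0.005, θ=-0.001, ω=-0.001
apply F[23]=-0.029 → step 24: x=0.008, v=0.004, θ=-0.001, ω=-0.001
apply F[24]=-0.028 → step 25: x=0.008, v=0.004, θ=-0.001, ω=-0.000
apply F[25]=-0.027 → step 26: x=0.008, v=0.003, θ=-0.001, ω=0.000
apply F[26]=-0.026 → step 27: x=0.008, v=0.003, θ=-0.001, ω=0.000
apply F[27]=-0.024 → step 28: x=0.008, v=0.003, θ=-0.001, ω=0.001
Max |angle| over trajectory = 0.006 rad = 0.3°.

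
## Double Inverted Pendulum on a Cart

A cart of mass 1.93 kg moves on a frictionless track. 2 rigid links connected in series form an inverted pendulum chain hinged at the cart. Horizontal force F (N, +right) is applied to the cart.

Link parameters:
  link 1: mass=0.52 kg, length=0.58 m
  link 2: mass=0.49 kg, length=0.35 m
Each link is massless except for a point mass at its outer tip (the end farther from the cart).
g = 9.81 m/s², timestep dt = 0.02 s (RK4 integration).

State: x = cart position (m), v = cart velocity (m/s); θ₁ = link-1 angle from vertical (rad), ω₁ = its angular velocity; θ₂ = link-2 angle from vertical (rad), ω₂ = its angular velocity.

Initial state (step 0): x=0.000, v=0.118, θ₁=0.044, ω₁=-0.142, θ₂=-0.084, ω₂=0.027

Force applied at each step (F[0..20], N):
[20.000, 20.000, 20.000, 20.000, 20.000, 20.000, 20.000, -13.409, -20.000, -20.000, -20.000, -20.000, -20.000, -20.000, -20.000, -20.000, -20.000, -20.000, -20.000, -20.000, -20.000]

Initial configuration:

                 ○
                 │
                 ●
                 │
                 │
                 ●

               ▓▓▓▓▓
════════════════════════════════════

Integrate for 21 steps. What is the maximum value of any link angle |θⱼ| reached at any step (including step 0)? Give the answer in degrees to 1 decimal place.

Answer: 34.2°

Derivation:
apply F[0]=+20.000 → step 1: x=0.004, v=0.321, θ₁=0.038, ω₁=-0.437, θ₂=-0.085, ω₂=-0.113
apply F[1]=+20.000 → step 2: x=0.013, v=0.525, θ₁=0.026, ω₁=-0.740, θ₂=-0.088, ω₂=-0.242
apply F[2]=+20.000 → step 3: x=0.025, v=0.730, θ₁=0.009, ω₁=-1.055, θ₂=-0.094, ω₂=-0.356
apply F[3]=+20.000 → step 4: x=0.042, v=0.938, θ₁=-0.016, ω₁=-1.386, θ₂=-0.103, ω₂=-0.449
apply F[4]=+20.000 → step 5: x=0.063, v=1.148, θ₁=-0.047, ω₁=-1.739, θ₂=-0.112, ω₂=-0.517
apply F[5]=+20.000 → step 6: x=0.088, v=1.359, θ₁=-0.086, ω₁=-2.114, θ₂=-0.123, ω₂=-0.557
apply F[6]=+20.000 → step 7: x=0.117, v=1.573, θ₁=-0.132, ω₁=-2.512, θ₂=-0.134, ω₂=-0.570
apply F[7]=-13.409 → step 8: x=0.147, v=1.446, θ₁=-0.180, ω₁=-2.352, θ₂=-0.146, ω₂=-0.556
apply F[8]=-20.000 → step 9: x=0.174, v=1.256, θ₁=-0.225, ω₁=-2.115, θ₂=-0.156, ω₂=-0.507
apply F[9]=-20.000 → step 10: x=0.198, v=1.073, θ₁=-0.265, ω₁=-1.916, θ₂=-0.166, ω₂=-0.420
apply F[10]=-20.000 → step 11: x=0.217, v=0.894, θ₁=-0.302, ω₁=-1.751, θ₂=-0.173, ω₂=-0.295
apply F[11]=-20.000 → step 12: x=0.234, v=0.721, θ₁=-0.335, ω₁=-1.619, θ₂=-0.177, ω₂=-0.134
apply F[12]=-20.000 → step 13: x=0.246, v=0.551, θ₁=-0.367, ω₁=-1.518, θ₂=-0.178, ω₂=0.066
apply F[13]=-20.000 → step 14: x=0.256, v=0.385, θ₁=-0.396, ω₁=-1.446, θ₂=-0.174, ω₂=0.303
apply F[14]=-20.000 → step 15: x=0.262, v=0.221, θ₁=-0.425, ω₁=-1.402, θ₂=-0.166, ω₂=0.580
apply F[15]=-20.000 → step 16: x=0.264, v=0.060, θ₁=-0.453, ω₁=-1.382, θ₂=-0.151, ω₂=0.898
apply F[16]=-20.000 → step 17: x=0.264, v=-0.100, θ₁=-0.480, ω₁=-1.385, θ₂=-0.129, ω₂=1.256
apply F[17]=-20.000 → step 18: x=0.261, v=-0.259, θ₁=-0.508, ω₁=-1.407, θ₂=-0.100, ω₂=1.653
apply F[18]=-20.000 → step 19: x=0.254, v=-0.418, θ₁=-0.537, ω₁=-1.444, θ₂=-0.063, ω₂=2.087
apply F[19]=-20.000 → step 20: x=0.244, v=-0.579, θ₁=-0.566, ω₁=-1.489, θ₂=-0.017, ω₂=2.552
apply F[20]=-20.000 → step 21: x=0.231, v=-0.740, θ₁=-0.596, ω₁=-1.535, θ₂=0.039, ω₂=3.041
Max |angle| over trajectory = 0.596 rad = 34.2°.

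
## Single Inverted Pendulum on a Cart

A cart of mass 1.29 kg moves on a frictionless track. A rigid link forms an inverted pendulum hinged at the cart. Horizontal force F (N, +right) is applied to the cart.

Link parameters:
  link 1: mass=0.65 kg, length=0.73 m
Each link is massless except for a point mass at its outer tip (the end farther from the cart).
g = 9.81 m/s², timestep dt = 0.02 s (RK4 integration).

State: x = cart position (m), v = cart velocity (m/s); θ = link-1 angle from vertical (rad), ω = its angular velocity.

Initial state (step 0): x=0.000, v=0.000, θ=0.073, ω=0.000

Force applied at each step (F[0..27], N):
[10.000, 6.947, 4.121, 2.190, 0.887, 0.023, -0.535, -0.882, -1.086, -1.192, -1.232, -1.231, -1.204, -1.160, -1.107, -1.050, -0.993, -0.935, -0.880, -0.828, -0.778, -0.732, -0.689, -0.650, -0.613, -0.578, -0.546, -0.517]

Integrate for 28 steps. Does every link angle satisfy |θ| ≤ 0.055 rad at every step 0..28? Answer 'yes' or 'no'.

apply F[0]=+10.000 → step 1: x=0.001, v=0.148, θ=0.071, ω=-0.182
apply F[1]=+6.947 → step 2: x=0.005, v=0.248, θ=0.066, ω=-0.301
apply F[2]=+4.121 → step 3: x=0.011, v=0.306, θ=0.060, ω=-0.363
apply F[3]=+2.190 → step 4: x=0.017, v=0.334, θ=0.052, ω=-0.387
apply F[4]=+0.887 → step 5: x=0.024, v=0.343, θ=0.044, ω=-0.386
apply F[5]=+0.023 → step 6: x=0.031, v=0.340, θ=0.037, ω=-0.370
apply F[6]=-0.535 → step 7: x=0.038, v=0.328, θ=0.030, ω=-0.346
apply F[7]=-0.882 → step 8: x=0.044, v=0.312, θ=0.023, ω=-0.316
apply F[8]=-1.086 → step 9: x=0.050, v=0.293, θ=0.017, ω=-0.285
apply F[9]=-1.192 → step 10: x=0.056, v=0.273, θ=0.012, ω=-0.254
apply F[10]=-1.232 → step 11: x=0.061, v=0.253, θ=0.007, ω=-0.224
apply F[11]=-1.231 → step 12: x=0.066, v=0.234, θ=0.003, ω=-0.196
apply F[12]=-1.204 → step 13: x=0.070, v=0.215, θ=-0.001, ω=-0.170
apply F[13]=-1.160 → step 14: x=0.074, v=0.197, θ=-0.004, ω=-0.146
apply F[14]=-1.107 → step 15: x=0.078, v=0.180, θ=-0.007, ω=-0.125
apply F[15]=-1.050 → step 16: x=0.082, v=0.165, θ=-0.009, ω=-0.106
apply F[16]=-0.993 → step 17: x=0.085, v=0.151, θ=-0.011, ω=-0.089
apply F[17]=-0.935 → step 18: x=0.088, v=0.137, θ=-0.013, ω=-0.074
apply F[18]=-0.880 → step 19: x=0.090, v=0.125, θ=-0.014, ω=-0.060
apply F[19]=-0.828 → step 20: x=0.093, v=0.113, θ=-0.015, ω=-0.049
apply F[20]=-0.778 → step 21: x=0.095, v=0.103, θ=-0.016, ω=-0.038
apply F[21]=-0.732 → step 22: x=0.097, v=0.093, θ=-0.017, ω=-0.030
apply F[22]=-0.689 → step 23: x=0.099, v=0.084, θ=-0.017, ω=-0.022
apply F[23]=-0.650 → step 24: x=0.100, v=0.076, θ=-0.017, ω=-0.015
apply F[24]=-0.613 → step 25: x=0.102, v=0.068, θ=-0.018, ω=-0.009
apply F[25]=-0.578 → step 26: x=0.103, v=0.061, θ=-0.018, ω=-0.004
apply F[26]=-0.546 → step 27: x=0.104, v=0.054, θ=-0.018, ω=0.000
apply F[27]=-0.517 → step 28: x=0.105, v=0.048, θ=-0.018, ω=0.004
Max |angle| over trajectory = 0.073 rad; bound = 0.055 → exceeded.

Answer: no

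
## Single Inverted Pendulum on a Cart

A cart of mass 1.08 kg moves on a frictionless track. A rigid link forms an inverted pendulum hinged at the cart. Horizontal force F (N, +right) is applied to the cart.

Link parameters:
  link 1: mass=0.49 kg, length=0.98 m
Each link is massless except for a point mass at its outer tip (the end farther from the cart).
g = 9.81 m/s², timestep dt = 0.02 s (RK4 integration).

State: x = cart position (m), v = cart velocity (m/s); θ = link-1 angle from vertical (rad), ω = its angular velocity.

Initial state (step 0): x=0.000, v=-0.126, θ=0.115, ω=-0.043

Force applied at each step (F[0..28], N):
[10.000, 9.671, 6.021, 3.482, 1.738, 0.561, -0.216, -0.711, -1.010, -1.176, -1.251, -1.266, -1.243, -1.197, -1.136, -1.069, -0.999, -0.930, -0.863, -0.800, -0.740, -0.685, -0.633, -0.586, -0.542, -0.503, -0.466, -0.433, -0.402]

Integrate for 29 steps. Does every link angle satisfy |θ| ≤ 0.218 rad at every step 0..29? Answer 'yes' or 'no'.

apply F[0]=+10.000 → step 1: x=-0.001, v=0.048, θ=0.113, ω=-0.197
apply F[1]=+9.671 → step 2: x=0.002, v=0.217, θ=0.107, ω=-0.346
apply F[2]=+6.021 → step 3: x=0.007, v=0.319, θ=0.099, ω=-0.428
apply F[3]=+3.482 → step 4: x=0.014, v=0.375, θ=0.091, ω=-0.466
apply F[4]=+1.738 → step 5: x=0.022, v=0.399, θ=0.081, ω=-0.474
apply F[5]=+0.561 → step 6: x=0.030, v=0.403, θ=0.072, ω=-0.463
apply F[6]=-0.216 → step 7: x=0.038, v=0.393, θ=0.063, ω=-0.439
apply F[7]=-0.711 → step 8: x=0.046, v=0.375, θ=0.054, ω=-0.409
apply F[8]=-1.010 → step 9: x=0.053, v=0.352, θ=0.046, ω=-0.376
apply F[9]=-1.176 → step 10: x=0.060, v=0.326, θ=0.039, ω=-0.341
apply F[10]=-1.251 → step 11: x=0.066, v=0.300, θ=0.033, ω=-0.307
apply F[11]=-1.266 → step 12: x=0.072, v=0.274, θ=0.027, ω=-0.274
apply F[12]=-1.243 → step 13: x=0.077, v=0.249, θ=0.022, ω=-0.244
apply F[13]=-1.197 → step 14: x=0.082, v=0.225, θ=0.017, ω=-0.216
apply F[14]=-1.136 → step 15: x=0.086, v=0.203, θ=0.013, ω=-0.190
apply F[15]=-1.069 → step 16: x=0.090, v=0.182, θ=0.010, ω=-0.166
apply F[16]=-0.999 → step 17: x=0.093, v=0.163, θ=0.006, ω=-0.145
apply F[17]=-0.930 → step 18: x=0.096, v=0.145, θ=0.004, ω=-0.126
apply F[18]=-0.863 → step 19: x=0.099, v=0.129, θ=0.001, ω=-0.109
apply F[19]=-0.800 → step 20: x=0.101, v=0.114, θ=-0.001, ω=-0.094
apply F[20]=-0.740 → step 21: x=0.104, v=0.100, θ=-0.002, ω=-0.080
apply F[21]=-0.685 → step 22: x=0.105, v=0.088, θ=-0.004, ω=-0.068
apply F[22]=-0.633 → step 23: x=0.107, v=0.077, θ=-0.005, ω=-0.058
apply F[23]=-0.586 → step 24: x=0.108, v=0.066, θ=-0.006, ω=-0.048
apply F[24]=-0.542 → step 25: x=0.110, v=0.057, θ=-0.007, ω=-0.040
apply F[25]=-0.503 → step 26: x=0.111, v=0.048, θ=-0.008, ω=-0.033
apply F[26]=-0.466 → step 27: x=0.112, v=0.040, θ=-0.008, ω=-0.026
apply F[27]=-0.433 → step 28: x=0.112, v=0.033, θ=-0.009, ω=-0.020
apply F[28]=-0.402 → step 29: x=0.113, v=0.026, θ=-0.009, ω=-0.015
Max |angle| over trajectory = 0.115 rad; bound = 0.218 → within bound.

Answer: yes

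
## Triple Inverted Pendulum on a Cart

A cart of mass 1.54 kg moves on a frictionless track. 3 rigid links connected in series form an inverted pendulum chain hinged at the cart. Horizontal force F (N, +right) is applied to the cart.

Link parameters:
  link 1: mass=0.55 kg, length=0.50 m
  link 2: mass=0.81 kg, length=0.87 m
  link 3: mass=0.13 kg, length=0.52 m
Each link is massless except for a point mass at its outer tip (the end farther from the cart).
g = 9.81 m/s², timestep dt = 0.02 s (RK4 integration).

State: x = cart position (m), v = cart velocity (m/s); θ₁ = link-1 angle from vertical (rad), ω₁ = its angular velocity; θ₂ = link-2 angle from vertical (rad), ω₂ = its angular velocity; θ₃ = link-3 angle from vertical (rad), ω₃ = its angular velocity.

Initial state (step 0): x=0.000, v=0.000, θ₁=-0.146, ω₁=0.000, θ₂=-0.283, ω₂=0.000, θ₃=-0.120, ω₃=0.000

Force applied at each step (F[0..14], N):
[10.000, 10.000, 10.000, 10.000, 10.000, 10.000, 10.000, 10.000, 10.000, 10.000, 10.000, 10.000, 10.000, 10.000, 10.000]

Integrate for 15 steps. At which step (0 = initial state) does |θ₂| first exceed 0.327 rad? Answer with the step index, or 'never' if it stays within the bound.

apply F[0]=+10.000 → step 1: x=0.002, v=0.153, θ₁=-0.149, ω₁=-0.285, θ₂=-0.284, ω₂=-0.075, θ₃=-0.119, ω₃=0.060
apply F[1]=+10.000 → step 2: x=0.006, v=0.307, θ₁=-0.157, ω₁=-0.576, θ₂=-0.286, ω₂=-0.147, θ₃=-0.118, ω₃=0.119
apply F[2]=+10.000 → step 3: x=0.014, v=0.462, θ₁=-0.172, ω₁=-0.880, θ₂=-0.290, ω₂=-0.212, θ₃=-0.115, ω₃=0.179
apply F[3]=+10.000 → step 4: x=0.025, v=0.618, θ₁=-0.193, ω₁=-1.202, θ₂=-0.294, ω₂=-0.268, θ₃=-0.110, ω₃=0.237
apply F[4]=+10.000 → step 5: x=0.039, v=0.775, θ₁=-0.220, ω₁=-1.547, θ₂=-0.300, ω₂=-0.312, θ₃=-0.105, ω₃=0.295
apply F[5]=+10.000 → step 6: x=0.056, v=0.932, θ₁=-0.255, ω₁=-1.918, θ₂=-0.307, ω₂=-0.341, θ₃=-0.099, ω₃=0.348
apply F[6]=+10.000 → step 7: x=0.076, v=1.088, θ₁=-0.297, ω₁=-2.312, θ₂=-0.314, ω₂=-0.356, θ₃=-0.091, ω₃=0.395
apply F[7]=+10.000 → step 8: x=0.099, v=1.240, θ₁=-0.347, ω₁=-2.725, θ₂=-0.321, ω₂=-0.358, θ₃=-0.083, ω₃=0.431
apply F[8]=+10.000 → step 9: x=0.125, v=1.385, θ₁=-0.406, ω₁=-3.145, θ₂=-0.328, ω₂=-0.354, θ₃=-0.074, ω₃=0.453
apply F[9]=+10.000 → step 10: x=0.154, v=1.517, θ₁=-0.473, ω₁=-3.553, θ₂=-0.335, ω₂=-0.352, θ₃=-0.065, ω₃=0.456
apply F[10]=+10.000 → step 11: x=0.186, v=1.635, θ₁=-0.548, ω₁=-3.933, θ₂=-0.342, ω₂=-0.365, θ₃=-0.056, ω₃=0.440
apply F[11]=+10.000 → step 12: x=0.220, v=1.734, θ₁=-0.630, ω₁=-4.271, θ₂=-0.350, ω₂=-0.405, θ₃=-0.048, ω₃=0.404
apply F[12]=+10.000 → step 13: x=0.255, v=1.815, θ₁=-0.719, ω₁=-4.560, θ₂=-0.359, ω₂=-0.480, θ₃=-0.040, ω₃=0.351
apply F[13]=+10.000 → step 14: x=0.292, v=1.879, θ₁=-0.812, ω₁=-4.801, θ₂=-0.369, ω₂=-0.595, θ₃=-0.034, ω₃=0.285
apply F[14]=+10.000 → step 15: x=0.330, v=1.928, θ₁=-0.910, ω₁=-5.001, θ₂=-0.383, ω₂=-0.750, θ₃=-0.029, ω₃=0.210
|θ₂| = 0.328 > 0.327 first at step 9.

Answer: 9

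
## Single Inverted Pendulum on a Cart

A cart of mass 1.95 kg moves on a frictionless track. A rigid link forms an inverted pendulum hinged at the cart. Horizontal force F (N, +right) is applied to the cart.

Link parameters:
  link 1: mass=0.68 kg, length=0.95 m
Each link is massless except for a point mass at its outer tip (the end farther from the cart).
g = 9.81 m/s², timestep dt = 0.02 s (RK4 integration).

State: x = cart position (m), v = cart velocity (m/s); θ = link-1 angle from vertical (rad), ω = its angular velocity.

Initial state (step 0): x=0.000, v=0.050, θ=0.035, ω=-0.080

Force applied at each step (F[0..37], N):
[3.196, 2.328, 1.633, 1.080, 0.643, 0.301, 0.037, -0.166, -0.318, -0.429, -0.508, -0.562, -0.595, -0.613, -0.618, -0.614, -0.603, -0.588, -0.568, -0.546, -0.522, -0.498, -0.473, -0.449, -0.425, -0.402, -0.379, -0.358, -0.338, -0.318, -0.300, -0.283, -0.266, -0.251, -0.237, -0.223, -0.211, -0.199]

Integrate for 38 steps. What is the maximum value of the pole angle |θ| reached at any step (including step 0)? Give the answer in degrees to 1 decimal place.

apply F[0]=+3.196 → step 1: x=0.001, v=0.080, θ=0.033, ω=-0.105
apply F[1]=+2.328 → step 2: x=0.003, v=0.102, θ=0.031, ω=-0.121
apply F[2]=+1.633 → step 3: x=0.005, v=0.117, θ=0.028, ω=-0.131
apply F[3]=+1.080 → step 4: x=0.008, v=0.126, θ=0.026, ω=-0.135
apply F[4]=+0.643 → step 5: x=0.010, v=0.131, θ=0.023, ω=-0.135
apply F[5]=+0.301 → step 6: x=0.013, v=0.133, θ=0.020, ω=-0.132
apply F[6]=+0.037 → step 7: x=0.016, v=0.132, θ=0.018, ω=-0.127
apply F[7]=-0.166 → step 8: x=0.018, v=0.129, θ=0.015, ω=-0.121
apply F[8]=-0.318 → step 9: x=0.021, v=0.125, θ=0.013, ω=-0.113
apply F[9]=-0.429 → step 10: x=0.023, v=0.119, θ=0.011, ω=-0.105
apply F[10]=-0.508 → step 11: x=0.026, v=0.114, θ=0.009, ω=-0.097
apply F[11]=-0.562 → step 12: x=0.028, v=0.107, θ=0.007, ω=-0.089
apply F[12]=-0.595 → step 13: x=0.030, v=0.101, θ=0.005, ω=-0.081
apply F[13]=-0.613 → step 14: x=0.032, v=0.094, θ=0.004, ω=-0.073
apply F[14]=-0.618 → step 15: x=0.034, v=0.088, θ=0.002, ω=-0.066
apply F[15]=-0.614 → step 16: x=0.035, v=0.081, θ=0.001, ω=-0.058
apply F[16]=-0.603 → step 17: x=0.037, v=0.075, θ=-0.000, ω=-0.052
apply F[17]=-0.588 → step 18: x=0.038, v=0.069, θ=-0.001, ω=-0.046
apply F[18]=-0.568 → step 19: x=0.040, v=0.063, θ=-0.002, ω=-0.040
apply F[19]=-0.546 → step 20: x=0.041, v=0.058, θ=-0.003, ω=-0.035
apply F[20]=-0.522 → step 21: x=0.042, v=0.053, θ=-0.003, ω=-0.030
apply F[21]=-0.498 → step 22: x=0.043, v=0.048, θ=-0.004, ω=-0.025
apply F[22]=-0.473 → step 23: x=0.044, v=0.043, θ=-0.004, ω=-0.022
apply F[23]=-0.449 → step 24: x=0.045, v=0.039, θ=-0.005, ω=-0.018
apply F[24]=-0.425 → step 25: x=0.045, v=0.035, θ=-0.005, ω=-0.015
apply F[25]=-0.402 → step 26: x=0.046, v=0.031, θ=-0.005, ω=-0.012
apply F[26]=-0.379 → step 27: x=0.047, v=0.028, θ=-0.006, ω=-0.009
apply F[27]=-0.358 → step 28: x=0.047, v=0.024, θ=-0.006, ω=-0.007
apply F[28]=-0.338 → step 29: x=0.048, v=0.021, θ=-0.006, ω=-0.005
apply F[29]=-0.318 → step 30: x=0.048, v=0.018, θ=-0.006, ω=-0.003
apply F[30]=-0.300 → step 31: x=0.048, v=0.016, θ=-0.006, ω=-0.001
apply F[31]=-0.283 → step 32: x=0.049, v=0.013, θ=-0.006, ω=-0.000
apply F[32]=-0.266 → step 33: x=0.049, v=0.011, θ=-0.006, ω=0.001
apply F[33]=-0.251 → step 34: x=0.049, v=0.009, θ=-0.006, ω=0.002
apply F[34]=-0.237 → step 35: x=0.049, v=0.007, θ=-0.006, ω=0.003
apply F[35]=-0.223 → step 36: x=0.049, v=0.005, θ=-0.006, ω=0.004
apply F[36]=-0.211 → step 37: x=0.049, v=0.003, θ=-0.006, ω=0.005
apply F[37]=-0.199 → step 38: x=0.049, v=0.001, θ=-0.006, ω=0.005
Max |angle| over trajectory = 0.035 rad = 2.0°.

Answer: 2.0°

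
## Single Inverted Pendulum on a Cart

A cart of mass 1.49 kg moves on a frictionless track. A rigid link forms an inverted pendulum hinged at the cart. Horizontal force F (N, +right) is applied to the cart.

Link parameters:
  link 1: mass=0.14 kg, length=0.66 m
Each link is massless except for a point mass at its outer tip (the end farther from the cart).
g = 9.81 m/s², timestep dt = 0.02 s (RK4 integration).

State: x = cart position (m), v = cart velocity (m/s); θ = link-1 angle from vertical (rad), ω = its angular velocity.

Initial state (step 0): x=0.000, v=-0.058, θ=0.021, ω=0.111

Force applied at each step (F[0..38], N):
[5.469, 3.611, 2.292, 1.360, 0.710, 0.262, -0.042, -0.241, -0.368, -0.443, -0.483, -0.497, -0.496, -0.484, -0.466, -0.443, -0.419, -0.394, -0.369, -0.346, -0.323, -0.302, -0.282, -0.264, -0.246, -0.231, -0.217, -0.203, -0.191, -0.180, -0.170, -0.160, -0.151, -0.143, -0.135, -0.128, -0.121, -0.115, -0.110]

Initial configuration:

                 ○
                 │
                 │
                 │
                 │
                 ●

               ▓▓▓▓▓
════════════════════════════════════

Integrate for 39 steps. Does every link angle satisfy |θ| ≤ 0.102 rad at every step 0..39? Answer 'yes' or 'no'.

apply F[0]=+5.469 → step 1: x=-0.000, v=0.015, θ=0.022, ω=0.007
apply F[1]=+3.611 → step 2: x=0.000, v=0.063, θ=0.022, ω=-0.059
apply F[2]=+2.292 → step 3: x=0.002, v=0.093, θ=0.020, ω=-0.099
apply F[3]=+1.360 → step 4: x=0.004, v=0.111, θ=0.018, ω=-0.121
apply F[4]=+0.710 → step 5: x=0.006, v=0.121, θ=0.015, ω=-0.130
apply F[5]=+0.262 → step 6: x=0.009, v=0.124, θ=0.013, ω=-0.130
apply F[6]=-0.042 → step 7: x=0.011, v=0.123, θ=0.010, ω=-0.126
apply F[7]=-0.241 → step 8: x=0.014, v=0.120, θ=0.008, ω=-0.118
apply F[8]=-0.368 → step 9: x=0.016, v=0.115, θ=0.006, ω=-0.108
apply F[9]=-0.443 → step 10: x=0.018, v=0.109, θ=0.003, ω=-0.098
apply F[10]=-0.483 → step 11: x=0.020, v=0.102, θ=0.002, ω=-0.087
apply F[11]=-0.497 → step 12: x=0.022, v=0.095, θ=-0.000, ω=-0.077
apply F[12]=-0.496 → step 13: x=0.024, v=0.089, θ=-0.001, ω=-0.067
apply F[13]=-0.484 → step 14: x=0.026, v=0.082, θ=-0.003, ω=-0.058
apply F[14]=-0.466 → step 15: x=0.027, v=0.076, θ=-0.004, ω=-0.050
apply F[15]=-0.443 → step 16: x=0.029, v=0.070, θ=-0.005, ω=-0.042
apply F[16]=-0.419 → step 17: x=0.030, v=0.065, θ=-0.005, ω=-0.035
apply F[17]=-0.394 → step 18: x=0.031, v=0.059, θ=-0.006, ω=-0.029
apply F[18]=-0.369 → step 19: x=0.033, v=0.055, θ=-0.007, ω=-0.024
apply F[19]=-0.346 → step 20: x=0.034, v=0.050, θ=-0.007, ω=-0.019
apply F[20]=-0.323 → step 21: x=0.035, v=0.046, θ=-0.007, ω=-0.015
apply F[21]=-0.302 → step 22: x=0.035, v=0.042, θ=-0.008, ω=-0.011
apply F[22]=-0.282 → step 23: x=0.036, v=0.038, θ=-0.008, ω=-0.008
apply F[23]=-0.264 → step 24: x=0.037, v=0.035, θ=-0.008, ω=-0.005
apply F[24]=-0.246 → step 25: x=0.038, v=0.032, θ=-0.008, ω=-0.002
apply F[25]=-0.231 → step 26: x=0.038, v=0.029, θ=-0.008, ω=-0.000
apply F[26]=-0.217 → step 27: x=0.039, v=0.026, θ=-0.008, ω=0.001
apply F[27]=-0.203 → step 28: x=0.039, v=0.024, θ=-0.008, ω=0.003
apply F[28]=-0.191 → step 29: x=0.040, v=0.021, θ=-0.008, ω=0.004
apply F[29]=-0.180 → step 30: x=0.040, v=0.019, θ=-0.008, ω=0.005
apply F[30]=-0.170 → step 31: x=0.041, v=0.017, θ=-0.008, ω=0.006
apply F[31]=-0.160 → step 32: x=0.041, v=0.015, θ=-0.008, ω=0.007
apply F[32]=-0.151 → step 33: x=0.041, v=0.013, θ=-0.007, ω=0.008
apply F[33]=-0.143 → step 34: x=0.041, v=0.011, θ=-0.007, ω=0.008
apply F[34]=-0.135 → step 35: x=0.042, v=0.009, θ=-0.007, ω=0.009
apply F[35]=-0.128 → step 36: x=0.042, v=0.008, θ=-0.007, ω=0.009
apply F[36]=-0.121 → step 37: x=0.042, v=0.006, θ=-0.007, ω=0.009
apply F[37]=-0.115 → step 38: x=0.042, v=0.005, θ=-0.007, ω=0.009
apply F[38]=-0.110 → step 39: x=0.042, v=0.003, θ=-0.006, ω=0.009
Max |angle| over trajectory = 0.022 rad; bound = 0.102 → within bound.

Answer: yes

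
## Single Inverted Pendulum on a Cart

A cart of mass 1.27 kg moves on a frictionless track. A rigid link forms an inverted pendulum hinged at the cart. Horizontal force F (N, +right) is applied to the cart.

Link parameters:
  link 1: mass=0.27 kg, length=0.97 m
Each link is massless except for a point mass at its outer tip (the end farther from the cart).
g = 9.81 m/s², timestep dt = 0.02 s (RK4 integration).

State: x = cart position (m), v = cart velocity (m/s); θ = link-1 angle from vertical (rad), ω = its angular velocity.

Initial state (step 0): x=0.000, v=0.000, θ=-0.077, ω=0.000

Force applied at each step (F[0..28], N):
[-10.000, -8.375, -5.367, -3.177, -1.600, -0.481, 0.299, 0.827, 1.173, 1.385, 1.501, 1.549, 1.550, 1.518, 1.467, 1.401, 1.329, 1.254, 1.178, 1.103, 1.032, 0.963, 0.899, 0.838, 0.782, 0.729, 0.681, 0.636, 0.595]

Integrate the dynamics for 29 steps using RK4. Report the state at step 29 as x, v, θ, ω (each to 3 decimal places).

apply F[0]=-10.000 → step 1: x=-0.002, v=-0.154, θ=-0.076, ω=0.143
apply F[1]=-8.375 → step 2: x=-0.006, v=-0.283, θ=-0.072, ω=0.260
apply F[2]=-5.367 → step 3: x=-0.012, v=-0.364, θ=-0.066, ω=0.330
apply F[3]=-3.177 → step 4: x=-0.020, v=-0.412, θ=-0.059, ω=0.367
apply F[4]=-1.600 → step 5: x=-0.029, v=-0.435, θ=-0.051, ω=0.379
apply F[5]=-0.481 → step 6: x=-0.037, v=-0.440, θ=-0.044, ω=0.375
apply F[6]=+0.299 → step 7: x=-0.046, v=-0.434, θ=-0.036, ω=0.361
apply F[7]=+0.827 → step 8: x=-0.055, v=-0.420, θ=-0.029, ω=0.339
apply F[8]=+1.173 → step 9: x=-0.063, v=-0.400, θ=-0.023, ω=0.314
apply F[9]=+1.385 → step 10: x=-0.071, v=-0.378, θ=-0.017, ω=0.287
apply F[10]=+1.501 → step 11: x=-0.078, v=-0.353, θ=-0.011, ω=0.259
apply F[11]=+1.549 → step 12: x=-0.085, v=-0.329, θ=-0.006, ω=0.231
apply F[12]=+1.550 → step 13: x=-0.091, v=-0.304, θ=-0.002, ω=0.205
apply F[13]=+1.518 → step 14: x=-0.097, v=-0.280, θ=0.002, ω=0.181
apply F[14]=+1.467 → step 15: x=-0.102, v=-0.257, θ=0.005, ω=0.158
apply F[15]=+1.401 → step 16: x=-0.107, v=-0.235, θ=0.008, ω=0.137
apply F[16]=+1.329 → step 17: x=-0.112, v=-0.215, θ=0.011, ω=0.117
apply F[17]=+1.254 → step 18: x=-0.116, v=-0.195, θ=0.013, ω=0.100
apply F[18]=+1.178 → step 19: x=-0.120, v=-0.178, θ=0.015, ω=0.084
apply F[19]=+1.103 → step 20: x=-0.123, v=-0.161, θ=0.016, ω=0.070
apply F[20]=+1.032 → step 21: x=-0.126, v=-0.145, θ=0.017, ω=0.057
apply F[21]=+0.963 → step 22: x=-0.129, v=-0.131, θ=0.018, ω=0.046
apply F[22]=+0.899 → step 23: x=-0.131, v=-0.117, θ=0.019, ω=0.036
apply F[23]=+0.838 → step 24: x=-0.133, v=-0.105, θ=0.020, ω=0.027
apply F[24]=+0.782 → step 25: x=-0.135, v=-0.094, θ=0.020, ω=0.020
apply F[25]=+0.729 → step 26: x=-0.137, v=-0.083, θ=0.021, ω=0.013
apply F[26]=+0.681 → step 27: x=-0.139, v=-0.073, θ=0.021, ω=0.007
apply F[27]=+0.636 → step 28: x=-0.140, v=-0.064, θ=0.021, ω=0.002
apply F[28]=+0.595 → step 29: x=-0.141, v=-0.056, θ=0.021, ω=-0.003

Answer: x=-0.141, v=-0.056, θ=0.021, ω=-0.003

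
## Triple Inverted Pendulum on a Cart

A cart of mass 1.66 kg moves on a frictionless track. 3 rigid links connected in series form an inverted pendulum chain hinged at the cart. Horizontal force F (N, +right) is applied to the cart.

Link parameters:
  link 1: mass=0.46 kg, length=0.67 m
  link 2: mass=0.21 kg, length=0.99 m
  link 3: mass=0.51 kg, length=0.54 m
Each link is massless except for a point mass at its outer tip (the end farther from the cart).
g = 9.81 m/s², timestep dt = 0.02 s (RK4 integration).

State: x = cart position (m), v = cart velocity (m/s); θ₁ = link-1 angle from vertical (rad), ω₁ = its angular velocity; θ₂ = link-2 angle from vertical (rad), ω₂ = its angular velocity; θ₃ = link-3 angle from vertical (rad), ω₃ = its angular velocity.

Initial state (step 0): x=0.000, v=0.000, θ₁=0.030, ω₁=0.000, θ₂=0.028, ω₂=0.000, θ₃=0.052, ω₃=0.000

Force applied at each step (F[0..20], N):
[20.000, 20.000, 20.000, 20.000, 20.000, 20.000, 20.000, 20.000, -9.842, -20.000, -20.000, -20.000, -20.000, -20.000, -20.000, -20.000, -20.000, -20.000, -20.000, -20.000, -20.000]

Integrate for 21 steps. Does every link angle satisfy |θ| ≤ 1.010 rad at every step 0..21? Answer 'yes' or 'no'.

Answer: yes

Derivation:
apply F[0]=+20.000 → step 1: x=0.002, v=0.237, θ₁=0.027, ω₁=-0.344, θ₂=0.028, ω₂=-0.012, θ₃=0.052, ω₃=0.031
apply F[1]=+20.000 → step 2: x=0.009, v=0.475, θ₁=0.016, ω₁=-0.696, θ₂=0.028, ω₂=-0.022, θ₃=0.053, ω₃=0.062
apply F[2]=+20.000 → step 3: x=0.021, v=0.715, θ₁=-0.001, ω₁=-1.060, θ₂=0.027, ω₂=-0.025, θ₃=0.055, ω₃=0.094
apply F[3]=+20.000 → step 4: x=0.038, v=0.957, θ₁=-0.026, ω₁=-1.441, θ₂=0.027, ω₂=-0.019, θ₃=0.057, ω₃=0.125
apply F[4]=+20.000 → step 5: x=0.060, v=1.202, θ₁=-0.059, ω₁=-1.843, θ₂=0.026, ω₂=-0.004, θ₃=0.060, ω₃=0.155
apply F[5]=+20.000 → step 6: x=0.086, v=1.450, θ₁=-0.100, ω₁=-2.262, θ₂=0.026, ω₂=0.017, θ₃=0.063, ω₃=0.181
apply F[6]=+20.000 → step 7: x=0.118, v=1.698, θ₁=-0.150, ω₁=-2.692, θ₂=0.027, ω₂=0.040, θ₃=0.067, ω₃=0.200
apply F[7]=+20.000 → step 8: x=0.154, v=1.943, θ₁=-0.208, ω₁=-3.119, θ₂=0.028, ω₂=0.054, θ₃=0.071, ω₃=0.209
apply F[8]=-9.842 → step 9: x=0.192, v=1.837, θ₁=-0.270, ω₁=-3.082, θ₂=0.030, ω₂=0.099, θ₃=0.075, ω₃=0.230
apply F[9]=-20.000 → step 10: x=0.226, v=1.620, θ₁=-0.330, ω₁=-2.938, θ₂=0.032, ω₂=0.181, θ₃=0.080, ω₃=0.261
apply F[10]=-20.000 → step 11: x=0.257, v=1.408, θ₁=-0.388, ω₁=-2.842, θ₂=0.037, ω₂=0.285, θ₃=0.086, ω₃=0.294
apply F[11]=-20.000 → step 12: x=0.283, v=1.201, θ₁=-0.444, ω₁=-2.786, θ₂=0.044, ω₂=0.408, θ₃=0.092, ω₃=0.327
apply F[12]=-20.000 → step 13: x=0.305, v=0.998, θ₁=-0.499, ω₁=-2.763, θ₂=0.053, ω₂=0.546, θ₃=0.099, ω₃=0.356
apply F[13]=-20.000 → step 14: x=0.323, v=0.797, θ₁=-0.555, ω₁=-2.765, θ₂=0.066, ω₂=0.696, θ₃=0.106, ω₃=0.381
apply F[14]=-20.000 → step 15: x=0.337, v=0.596, θ₁=-0.610, ω₁=-2.786, θ₂=0.081, ω₂=0.853, θ₃=0.114, ω₃=0.399
apply F[15]=-20.000 → step 16: x=0.347, v=0.396, θ₁=-0.666, ω₁=-2.821, θ₂=0.100, ω₂=1.015, θ₃=0.122, ω₃=0.411
apply F[16]=-20.000 → step 17: x=0.352, v=0.195, θ₁=-0.723, ω₁=-2.864, θ₂=0.122, ω₂=1.178, θ₃=0.131, ω₃=0.416
apply F[17]=-20.000 → step 18: x=0.354, v=-0.006, θ₁=-0.781, ω₁=-2.914, θ₂=0.147, ω₂=1.340, θ₃=0.139, ω₃=0.416
apply F[18]=-20.000 → step 19: x=0.352, v=-0.210, θ₁=-0.839, ω₁=-2.966, θ₂=0.175, ω₂=1.498, θ₃=0.147, ω₃=0.413
apply F[19]=-20.000 → step 20: x=0.346, v=-0.414, θ₁=-0.899, ω₁=-3.020, θ₂=0.207, ω₂=1.652, θ₃=0.155, ω₃=0.410
apply F[20]=-20.000 → step 21: x=0.336, v=-0.620, θ₁=-0.960, ω₁=-3.074, θ₂=0.241, ω₂=1.799, θ₃=0.164, ω₃=0.410
Max |angle| over trajectory = 0.960 rad; bound = 1.010 → within bound.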